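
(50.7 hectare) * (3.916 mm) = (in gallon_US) 1 hectare = 10000 m^2, so 50.7 hectare = 50.7 * 10000 = 507000 m^2. 1 mm = 0.001 m, so 3.916 mm = 3.916 * 0.001 = 0.003916 m. Combine: 507000 m^2 * 0.003916 m = 1985.412 m^3. 1 gallon_US = 0.0037854118 m^3, so 1985.412 m^3 = 1985.412 / 0.0037854118 = 524490.36 gallon_US ≈ 5.245e+05 gallon_US (4 s.f.). Final answer: 5.245e+05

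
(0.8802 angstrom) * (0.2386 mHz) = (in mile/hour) 1 angstrom = 1e-10 m, so 0.8802 angstrom = 0.8802 * 1e-10 = 8.802e-11 m. 1 mHz = 0.001 Hz, so 0.2386 mHz = 0.2386 * 0.001 = 0.0002386 Hz. Combine: 8.802e-11 m * 0.0002386 Hz = 2.1001572e-14 m/s. 1 mile/hour = 0.44704 m/s, so 2.1001572e-14 m/s = 2.1001572e-14 / 0.44704 = 4.6979179e-14 mile/hour ≈ 4.698e-14 mile/hour (4 s.f.). Final answer: 4.698e-14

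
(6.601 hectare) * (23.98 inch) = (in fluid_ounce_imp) 1 hectare = 10000 m^2, so 6.601 hectare = 6.601 * 10000 = 66010 m^2. 1 inch = 0.0254 m, so 23.98 inch = 23.98 * 0.0254 = 0.609092 m. Combine: 66010 m^2 * 0.609092 m = 40206.163 m^3. 1 fluid_ounce_imp = 2.8413063e-05 m^3, so 40206.163 m^3 = 40206.163 / 2.8413063e-05 = 1.4150591e+09 fluid_ounce_imp ≈ 1.415e+09 fluid_ounce_imp (4 s.f.). Final answer: 1.415e+09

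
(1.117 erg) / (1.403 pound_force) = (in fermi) 1.79e+07. Check: 1 erg = 1e-07 J, so 1.117 erg = 1.117 * 1e-07 = 1.117e-07 J. 1 pound_force = 4.4482216 N, so 1.403 pound_force = 1.403 * 4.4482216 = 6.2408549 N. Combine: 1.117e-07 J / 6.2408549 N = 1.7898189e-08 m. 1 fermi = 1e-15 m, so 1.7898189e-08 m = 1.7898189e-08 / 1e-15 = 17898189 fermi ≈ 1.79e+07 fermi (4 s.f.).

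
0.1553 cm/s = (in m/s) 0.001553. Check: 1 cm/s = 0.01 m/s, so 0.1553 cm/s = 0.1553 * 0.01 = 0.001553 m/s. Result: 0.001553 m/s.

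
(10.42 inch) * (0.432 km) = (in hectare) 0.01143. Check: 1 inch = 0.0254 m, so 10.42 inch = 10.42 * 0.0254 = 0.264668 m. 1 km = 1000 m, so 0.432 km = 0.432 * 1000 = 432 m. Combine: 0.264668 m * 432 m = 114.33658 m^2. 1 hectare = 10000 m^2, so 114.33658 m^2 = 114.33658 / 10000 = 0.011433658 hectare ≈ 0.01143 hectare (4 s.f.).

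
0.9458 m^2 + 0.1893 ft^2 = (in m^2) 0.9458 m^2 is already in m^2. 1 ft^2 = 0.09290304 m^2, so 0.1893 ft^2 = 0.1893 * 0.09290304 = 0.017586545 m^2. Sum: 0.9458 + 0.017586545 = 0.96338655 m^2. Result: 0.96338655 m^2 ≈ 0.9634 m^2 (4 s.f.). Final answer: 0.9634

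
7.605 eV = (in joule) 1 eV = 1.6021766e-19 J, so 7.605 eV = 7.605 * 1.6021766e-19 = 1.2184553e-18 J. 1.2184553e-18 J = 1.2184553e-18 joule ≈ 1.218e-18 joule (4 s.f.). Final answer: 1.218e-18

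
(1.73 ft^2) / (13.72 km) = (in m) 1 ft^2 = 0.09290304 m^2, so 1.73 ft^2 = 1.73 * 0.09290304 = 0.16072226 m^2. 1 km = 1000 m, so 13.72 km = 13.72 * 1000 = 13720 m. Combine: 0.16072226 m^2 / 13720 m = 1.171445e-05 m. Result: 1.171445e-05 m ≈ 1.171e-05 m (4 s.f.). Final answer: 1.171e-05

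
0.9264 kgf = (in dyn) 1 kgf = 9.80665 N, so 0.9264 kgf = 0.9264 * 9.80665 = 9.0848806 N. 1 dyn = 1e-05 N, so 9.0848806 N = 9.0848806 / 1e-05 = 908488.06 dyn ≈ 9.085e+05 dyn (4 s.f.). Final answer: 9.085e+05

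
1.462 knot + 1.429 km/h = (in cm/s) 114.9. Check: 1 knot = 0.51444444 m/s, so 1.462 knot = 1.462 * 0.51444444 = 0.75211778 m/s. 1 km/h = 0.27777778 m/s, so 1.429 km/h = 1.429 * 0.27777778 = 0.39694444 m/s. Sum: 0.75211778 + 0.39694444 = 1.1490622 m/s. 1 cm/s = 0.01 m/s, so 1.1490622 m/s = 1.1490622 / 0.01 = 114.90622 cm/s ≈ 114.9 cm/s (4 s.f.).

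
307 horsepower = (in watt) 1 horsepower = 745.69987 W, so 307 horsepower = 307 * 745.69987 = 228929.86 W. 228929.86 W = 228929.86 watt ≈ 2.289e+05 watt (4 s.f.). Final answer: 2.289e+05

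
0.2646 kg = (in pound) 1 pound = 0.45359237 kg, so 0.2646 kg = 0.2646 / 0.45359237 = 0.58334315 pound ≈ 0.5833 pound (4 s.f.). Final answer: 0.5833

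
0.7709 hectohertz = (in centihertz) 7709. Check: 1 hectohertz = 100 Hz, so 0.7709 hectohertz = 0.7709 * 100 = 77.09 Hz. 1 centihertz = 0.01 Hz, so 77.09 Hz = 77.09 / 0.01 = 7709 centihertz.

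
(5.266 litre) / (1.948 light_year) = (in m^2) 2.857e-19. Check: 1 litre = 0.001 m^3, so 5.266 litre = 5.266 * 0.001 = 0.005266 m^3. 1 light_year = 9.4607305e+15 m, so 1.948 light_year = 1.948 * 9.4607305e+15 = 1.8429503e+16 m. Combine: 0.005266 m^3 / 1.8429503e+16 m = 2.8573749e-19 m^2. Result: 2.8573749e-19 m^2 ≈ 2.857e-19 m^2 (4 s.f.).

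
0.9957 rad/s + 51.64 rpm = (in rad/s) 6.403. Check: 0.9957 rad/s is already in rad/s. 1 rpm = 0.10471976 rad/s, so 51.64 rpm = 51.64 * 0.10471976 = 5.4077282 rad/s. Sum: 0.9957 + 5.4077282 = 6.4034282 rad/s. Result: 6.4034282 rad/s ≈ 6.403 rad/s (4 s.f.).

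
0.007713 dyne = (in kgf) 1 dyne = 1e-05 N, so 0.007713 dyne = 0.007713 * 1e-05 = 7.713e-08 N. 1 kgf = 9.80665 N, so 7.713e-08 N = 7.713e-08 / 9.80665 = 7.8650712e-09 kgf ≈ 7.865e-09 kgf (4 s.f.). Final answer: 7.865e-09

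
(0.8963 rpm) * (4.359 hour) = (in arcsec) 3.038e+08. Check: 1 rpm = 0.10471976 rad/s, so 0.8963 rpm = 0.8963 * 0.10471976 = 0.093860317 rad/s. 1 hour = 3600 s, so 4.359 hour = 4.359 * 3600 = 15692.4 s. Combine: 0.093860317 rad/s * 15692.4 s = 1472.8936 rad. 1 arcsec = 4.8481368e-06 rad, so 1472.8936 rad = 1472.8936 / 4.8481368e-06 = 3.0380612e+08 arcsec ≈ 3.038e+08 arcsec (4 s.f.).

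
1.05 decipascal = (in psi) 1 decipascal = 0.1 Pa, so 1.05 decipascal = 1.05 * 0.1 = 0.105 Pa. 1 psi = 6894.7573 Pa, so 0.105 Pa = 0.105 / 6894.7573 = 1.5228962e-05 psi ≈ 1.523e-05 psi (4 s.f.). Final answer: 1.523e-05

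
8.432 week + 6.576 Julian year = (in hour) 1 week = 604800 s, so 8.432 week = 8.432 * 604800 = 5099673.6 s. 1 Julian year = 31557600 s, so 6.576 Julian year = 6.576 * 31557600 = 2.0752278e+08 s. Sum: 5099673.6 + 2.0752278e+08 = 2.1262245e+08 s. 1 hour = 3600 s, so 2.1262245e+08 s = 2.1262245e+08 / 3600 = 59061.792 hour ≈ 5.906e+04 hour (4 s.f.). Final answer: 5.906e+04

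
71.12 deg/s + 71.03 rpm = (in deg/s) 1 deg/s = 0.017453293 rad/s, so 71.12 deg/s = 71.12 * 0.017453293 = 1.2412782 rad/s. 1 rpm = 0.10471976 rad/s, so 71.03 rpm = 71.03 * 0.10471976 = 7.4382442 rad/s. Sum: 1.2412782 + 7.4382442 = 8.6795224 rad/s. 1 deg/s = 0.017453293 rad/s, so 8.6795224 rad/s = 8.6795224 / 0.017453293 = 497.3 deg/s. Final answer: 497.3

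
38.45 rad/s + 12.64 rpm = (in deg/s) 38.45 rad/s is already in rad/s. 1 rpm = 0.10471976 rad/s, so 12.64 rpm = 12.64 * 0.10471976 = 1.3236577 rad/s. Sum: 38.45 + 1.3236577 = 39.773658 rad/s. 1 deg/s = 0.017453293 rad/s, so 39.773658 rad/s = 39.773658 / 0.017453293 = 2278.8627 deg/s ≈ 2279 deg/s (4 s.f.). Final answer: 2279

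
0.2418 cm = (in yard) 1 cm = 0.01 m, so 0.2418 cm = 0.2418 * 0.01 = 0.002418 m. 1 yard = 0.9144 m, so 0.002418 m = 0.002418 / 0.9144 = 0.002644357 yard ≈ 0.002644 yard (4 s.f.). Final answer: 0.002644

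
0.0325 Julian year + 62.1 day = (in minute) 1.065e+05. Check: 1 Julian year = 31557600 s, so 0.0325 Julian year = 0.0325 * 31557600 = 1025622 s. 1 day = 86400 s, so 62.1 day = 62.1 * 86400 = 5365440 s. Sum: 1025622 + 5365440 = 6391062 s. 1 minute = 60 s, so 6391062 s = 6391062 / 60 = 106517.7 minute ≈ 1.065e+05 minute (4 s.f.).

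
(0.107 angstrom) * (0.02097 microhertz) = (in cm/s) 2.244e-17. Check: 1 angstrom = 1e-10 m, so 0.107 angstrom = 0.107 * 1e-10 = 1.07e-11 m. 1 microhertz = 1e-06 Hz, so 0.02097 microhertz = 0.02097 * 1e-06 = 2.097e-08 Hz. Combine: 1.07e-11 m * 2.097e-08 Hz = 2.24379e-19 m/s. 1 cm/s = 0.01 m/s, so 2.24379e-19 m/s = 2.24379e-19 / 0.01 = 2.24379e-17 cm/s ≈ 2.244e-17 cm/s (4 s.f.).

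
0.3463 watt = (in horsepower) 0.3463 watt = 0.3463 W. 1 horsepower = 745.69987 W, so 0.3463 W = 0.3463 / 745.69987 = 0.00046439595 horsepower ≈ 0.0004644 horsepower (4 s.f.). Final answer: 0.0004644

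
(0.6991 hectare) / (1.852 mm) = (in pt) 1.07e+10. Check: 1 hectare = 10000 m^2, so 0.6991 hectare = 0.6991 * 10000 = 6991 m^2. 1 mm = 0.001 m, so 1.852 mm = 1.852 * 0.001 = 0.001852 m. Combine: 6991 m^2 / 0.001852 m = 3774838 m. 1 pt = 0.00035277778 m, so 3774838 m = 3774838 / 0.00035277778 = 1.0700328e+10 pt ≈ 1.07e+10 pt (4 s.f.).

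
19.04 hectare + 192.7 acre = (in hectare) 1 hectare = 10000 m^2, so 19.04 hectare = 19.04 * 10000 = 190400 m^2. 1 acre = 4046.8564 m^2, so 192.7 acre = 192.7 * 4046.8564 = 779829.23 m^2. Sum: 190400 + 779829.23 = 970229.23 m^2. 1 hectare = 10000 m^2, so 970229.23 m^2 = 970229.23 / 10000 = 97.022923 hectare ≈ 97.02 hectare (4 s.f.). Final answer: 97.02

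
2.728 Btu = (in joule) 1 Btu = 1055.0559 J, so 2.728 Btu = 2.728 * 1055.0559 = 2878.1924 J. 2878.1924 J = 2878.1924 joule ≈ 2878 joule (4 s.f.). Final answer: 2878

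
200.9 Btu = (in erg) 2.12e+12. Check: 1 Btu = 1055.0559 J, so 200.9 Btu = 200.9 * 1055.0559 = 211960.72 J. 1 erg = 1e-07 J, so 211960.72 J = 211960.72 / 1e-07 = 2.1196072e+12 erg ≈ 2.12e+12 erg (4 s.f.).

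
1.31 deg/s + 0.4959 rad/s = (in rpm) 4.954. Check: 1 deg/s = 0.017453293 rad/s, so 1.31 deg/s = 1.31 * 0.017453293 = 0.022863813 rad/s. 0.4959 rad/s is already in rad/s. Sum: 0.022863813 + 0.4959 = 0.51876381 rad/s. 1 rpm = 0.10471976 rad/s, so 0.51876381 rad/s = 0.51876381 / 0.10471976 = 4.9538295 rpm ≈ 4.954 rpm (4 s.f.).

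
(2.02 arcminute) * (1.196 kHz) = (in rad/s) 1 arcminute = 0.00029088821 rad, so 2.02 arcminute = 2.02 * 0.00029088821 = 0.00058759418 rad. 1 kHz = 1000 Hz, so 1.196 kHz = 1.196 * 1000 = 1196 Hz. Combine: 0.00058759418 rad * 1196 Hz = 0.70276264 rad/s. Result: 0.70276264 rad/s ≈ 0.7028 rad/s (4 s.f.). Final answer: 0.7028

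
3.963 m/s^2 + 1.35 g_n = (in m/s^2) 3.963 m/s^2 is already in m/s^2. 1 g_n = 9.80665 m/s^2, so 1.35 g_n = 1.35 * 9.80665 = 13.238978 m/s^2. Sum: 3.963 + 13.238978 = 17.201978 m/s^2. Result: 17.201978 m/s^2 ≈ 17.2 m/s^2 (4 s.f.). Final answer: 17.2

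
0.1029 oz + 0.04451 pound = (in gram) 1 oz = 0.028349523 kg, so 0.1029 oz = 0.1029 * 0.028349523 = 0.0029171659 kg. 1 pound = 0.45359237 kg, so 0.04451 pound = 0.04451 * 0.45359237 = 0.020189396 kg. Sum: 0.0029171659 + 0.020189396 = 0.023106562 kg. 1 gram = 0.001 kg, so 0.023106562 kg = 0.023106562 / 0.001 = 23.106562 gram ≈ 23.11 gram (4 s.f.). Final answer: 23.11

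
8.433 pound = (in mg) 3.825e+06. Check: 1 pound = 0.45359237 kg, so 8.433 pound = 8.433 * 0.45359237 = 3.8251445 kg. 1 mg = 1e-06 kg, so 3.8251445 kg = 3.8251445 / 1e-06 = 3825144.5 mg ≈ 3.825e+06 mg (4 s.f.).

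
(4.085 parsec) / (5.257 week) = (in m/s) 1 parsec = 3.0856776e+16 m, so 4.085 parsec = 4.085 * 3.0856776e+16 = 1.2604993e+17 m. 1 week = 604800 s, so 5.257 week = 5.257 * 604800 = 3179433.6 s. Combine: 1.2604993e+17 m / 3179433.6 s = 3.9645404e+10 m/s. Result: 3.9645404e+10 m/s ≈ 3.965e+10 m/s (4 s.f.). Final answer: 3.965e+10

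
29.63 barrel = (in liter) 1 barrel = 0.15898729 m^3, so 29.63 barrel = 29.63 * 0.15898729 = 4.7107935 m^3. 1 liter = 0.001 m^3, so 4.7107935 m^3 = 4.7107935 / 0.001 = 4710.7935 liter ≈ 4711 liter (4 s.f.). Final answer: 4711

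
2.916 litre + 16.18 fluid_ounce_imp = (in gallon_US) 0.8918. Check: 1 litre = 0.001 m^3, so 2.916 litre = 2.916 * 0.001 = 0.002916 m^3. 1 fluid_ounce_imp = 2.8413063e-05 m^3, so 16.18 fluid_ounce_imp = 16.18 * 2.8413063e-05 = 0.00045972335 m^3. Sum: 0.002916 + 0.00045972335 = 0.0033757234 m^3. 1 gallon_US = 0.0037854118 m^3, so 0.0033757234 m^3 = 0.0033757234 / 0.0037854118 = 0.89177177 gallon_US ≈ 0.8918 gallon_US (4 s.f.).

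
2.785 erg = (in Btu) 2.64e-10. Check: 1 erg = 1e-07 J, so 2.785 erg = 2.785 * 1e-07 = 2.785e-07 J. 1 Btu = 1055.0559 J, so 2.785e-07 J = 2.785e-07 / 1055.0559 = 2.6396707e-10 Btu ≈ 2.64e-10 Btu (4 s.f.).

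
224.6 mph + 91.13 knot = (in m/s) 147.3. Check: 1 mph = 0.44704 m/s, so 224.6 mph = 224.6 * 0.44704 = 100.40518 m/s. 1 knot = 0.51444444 m/s, so 91.13 knot = 91.13 * 0.51444444 = 46.881322 m/s. Sum: 100.40518 + 46.881322 = 147.28651 m/s. Result: 147.28651 m/s ≈ 147.3 m/s (4 s.f.).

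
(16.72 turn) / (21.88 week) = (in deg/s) 1 turn = 6.2831853 rad, so 16.72 turn = 16.72 * 6.2831853 = 105.05486 rad. 1 week = 604800 s, so 21.88 week = 21.88 * 604800 = 13233024 s. Combine: 105.05486 rad / 13233024 s = 7.9388399e-06 rad/s. 1 deg/s = 0.017453293 rad/s, so 7.9388399e-06 rad/s = 7.9388399e-06 / 0.017453293 = 0.00045486202 deg/s ≈ 0.0004549 deg/s (4 s.f.). Final answer: 0.0004549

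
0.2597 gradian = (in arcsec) 1 gradian = 0.015707963 rad, so 0.2597 gradian = 0.2597 * 0.015707963 = 0.0040793581 rad. 1 arcsec = 4.8481368e-06 rad, so 0.0040793581 rad = 0.0040793581 / 4.8481368e-06 = 841.428 arcsec ≈ 841.4 arcsec (4 s.f.). Final answer: 841.4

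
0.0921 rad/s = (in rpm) 0.8795. Check: 1 rpm = 0.10471976 rad/s, so 0.0921 rad/s = 0.0921 / 0.10471976 = 0.87949022 rpm ≈ 0.8795 rpm (4 s.f.).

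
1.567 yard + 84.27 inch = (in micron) 3.573e+06. Check: 1 yard = 0.9144 m, so 1.567 yard = 1.567 * 0.9144 = 1.4328648 m. 1 inch = 0.0254 m, so 84.27 inch = 84.27 * 0.0254 = 2.140458 m. Sum: 1.4328648 + 2.140458 = 3.5733228 m. 1 micron = 1e-06 m, so 3.5733228 m = 3.5733228 / 1e-06 = 3573322.8 micron ≈ 3.573e+06 micron (4 s.f.).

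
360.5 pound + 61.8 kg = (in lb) 1 pound = 0.45359237 kg, so 360.5 pound = 360.5 * 0.45359237 = 163.52005 kg. 61.8 kg is already in kg. Sum: 163.52005 + 61.8 = 225.32005 kg. 1 lb = 0.45359237 kg, so 225.32005 kg = 225.32005 / 0.45359237 = 496.74568 lb ≈ 496.7 lb (4 s.f.). Final answer: 496.7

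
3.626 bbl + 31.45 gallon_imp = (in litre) 719.5. Check: 1 bbl = 0.15898729 m^3, so 3.626 bbl = 3.626 * 0.15898729 = 0.57648793 m^3. 1 gallon_imp = 0.00454609 m^3, so 31.45 gallon_imp = 31.45 * 0.00454609 = 0.14297453 m^3. Sum: 0.57648793 + 0.14297453 = 0.71946246 m^3. 1 litre = 0.001 m^3, so 0.71946246 m^3 = 0.71946246 / 0.001 = 719.46246 litre ≈ 719.5 litre (4 s.f.).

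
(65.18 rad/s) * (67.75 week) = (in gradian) 1.7e+11. Check: 65.18 rad/s is already in rad/s. 1 week = 604800 s, so 67.75 week = 67.75 * 604800 = 40975200 s. Combine: 65.18 rad/s * 40975200 s = 2.6707635e+09 rad. 1 gradian = 0.015707963 rad, so 2.6707635e+09 rad = 2.6707635e+09 / 0.015707963 = 1.7002609e+11 gradian ≈ 1.7e+11 gradian (4 s.f.).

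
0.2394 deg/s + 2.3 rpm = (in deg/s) 1 deg/s = 0.017453293 rad/s, so 0.2394 deg/s = 0.2394 * 0.017453293 = 0.0041783182 rad/s. 1 rpm = 0.10471976 rad/s, so 2.3 rpm = 2.3 * 0.10471976 = 0.24085544 rad/s. Sum: 0.0041783182 + 0.24085544 = 0.24503376 rad/s. 1 deg/s = 0.017453293 rad/s, so 0.24503376 rad/s = 0.24503376 / 0.017453293 = 14.0394 deg/s ≈ 14.04 deg/s (4 s.f.). Final answer: 14.04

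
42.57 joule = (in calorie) 10.17. Check: 42.57 joule = 42.57 J. 1 calorie = 4.184 J, so 42.57 J = 42.57 / 4.184 = 10.174474 calorie ≈ 10.17 calorie (4 s.f.).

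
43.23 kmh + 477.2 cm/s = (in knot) 32.62. Check: 1 kmh = 0.27777778 m/s, so 43.23 kmh = 43.23 * 0.27777778 = 12.008333 m/s. 1 cm/s = 0.01 m/s, so 477.2 cm/s = 477.2 * 0.01 = 4.772 m/s. Sum: 12.008333 + 4.772 = 16.780333 m/s. 1 knot = 0.51444444 m/s, so 16.780333 m/s = 16.780333 / 0.51444444 = 32.618359 knot ≈ 32.62 knot (4 s.f.).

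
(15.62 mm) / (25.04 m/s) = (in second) 1 mm = 0.001 m, so 15.62 mm = 15.62 * 0.001 = 0.01562 m. 25.04 m/s is already in m/s. Combine: 0.01562 m / 25.04 m/s = 0.00062380192 s. 0.00062380192 s = 0.00062380192 second ≈ 0.0006238 second (4 s.f.). Final answer: 0.0006238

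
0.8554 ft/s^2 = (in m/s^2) 0.2607. Check: 1 ft/s^2 = 0.3048 m/s^2, so 0.8554 ft/s^2 = 0.8554 * 0.3048 = 0.26072592 m/s^2. Result: 0.26072592 m/s^2 ≈ 0.2607 m/s^2 (4 s.f.).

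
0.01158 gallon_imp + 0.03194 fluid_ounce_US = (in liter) 0.05359. Check: 1 gallon_imp = 0.00454609 m^3, so 0.01158 gallon_imp = 0.01158 * 0.00454609 = 5.2643722e-05 m^3. 1 fluid_ounce_US = 2.957353e-05 m^3, so 0.03194 fluid_ounce_US = 0.03194 * 2.957353e-05 = 9.4457853e-07 m^3. Sum: 5.2643722e-05 + 9.4457853e-07 = 5.3588301e-05 m^3. 1 liter = 0.001 m^3, so 5.3588301e-05 m^3 = 5.3588301e-05 / 0.001 = 0.053588301 liter ≈ 0.05359 liter (4 s.f.).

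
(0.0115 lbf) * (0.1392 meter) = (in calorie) 0.001702. Check: 1 lbf = 4.4482216 N, so 0.0115 lbf = 0.0115 * 4.4482216 = 0.051154549 N. 0.1392 meter = 0.1392 m. Combine: 0.051154549 N * 0.1392 m = 0.0071207132 J. 1 calorie = 4.184 J, so 0.0071207132 J = 0.0071207132 / 4.184 = 0.0017018913 calorie ≈ 0.001702 calorie (4 s.f.).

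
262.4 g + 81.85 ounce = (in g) 1 g = 0.001 kg, so 262.4 g = 262.4 * 0.001 = 0.2624 kg. 1 ounce = 0.028349523 kg, so 81.85 ounce = 81.85 * 0.028349523 = 2.3204085 kg. Sum: 0.2624 + 2.3204085 = 2.5828085 kg. 1 g = 0.001 kg, so 2.5828085 kg = 2.5828085 / 0.001 = 2582.8085 g ≈ 2583 g (4 s.f.). Final answer: 2583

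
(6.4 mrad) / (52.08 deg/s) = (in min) 1 mrad = 0.001 rad, so 6.4 mrad = 6.4 * 0.001 = 0.0064 rad. 1 deg/s = 0.017453293 rad/s, so 52.08 deg/s = 52.08 * 0.017453293 = 0.90896747 rad/s. Combine: 0.0064 rad / 0.90896747 rad/s = 0.007040956 s. 1 min = 60 s, so 0.007040956 s = 0.007040956 / 60 = 0.00011734927 min ≈ 0.0001173 min (4 s.f.). Final answer: 0.0001173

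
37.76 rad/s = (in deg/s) 1 deg/s = 0.017453293 rad/s, so 37.76 rad/s = 37.76 / 0.017453293 = 2163.4886 deg/s ≈ 2163 deg/s (4 s.f.). Final answer: 2163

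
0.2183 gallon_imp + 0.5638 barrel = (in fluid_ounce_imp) 3190. Check: 1 gallon_imp = 0.00454609 m^3, so 0.2183 gallon_imp = 0.2183 * 0.00454609 = 0.00099241145 m^3. 1 barrel = 0.15898729 m^3, so 0.5638 barrel = 0.5638 * 0.15898729 = 0.089637037 m^3. Sum: 0.00099241145 + 0.089637037 = 0.090629448 m^3. 1 fluid_ounce_imp = 2.8413063e-05 m^3, so 0.090629448 m^3 = 0.090629448 / 2.8413063e-05 = 3189.7107 fluid_ounce_imp ≈ 3190 fluid_ounce_imp (4 s.f.).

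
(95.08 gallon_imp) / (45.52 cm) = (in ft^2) 1 gallon_imp = 0.00454609 m^3, so 95.08 gallon_imp = 95.08 * 0.00454609 = 0.43224224 m^3. 1 cm = 0.01 m, so 45.52 cm = 45.52 * 0.01 = 0.4552 m. Combine: 0.43224224 m^3 / 0.4552 m = 0.94956555 m^2. 1 ft^2 = 0.09290304 m^2, so 0.94956555 m^2 = 0.94956555 / 0.09290304 = 10.221038 ft^2 ≈ 10.22 ft^2 (4 s.f.). Final answer: 10.22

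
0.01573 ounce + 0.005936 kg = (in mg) 1 ounce = 0.028349523 kg, so 0.01573 ounce = 0.01573 * 0.028349523 = 0.000445938 kg. 0.005936 kg is already in kg. Sum: 0.000445938 + 0.005936 = 0.006381938 kg. 1 mg = 1e-06 kg, so 0.006381938 kg = 0.006381938 / 1e-06 = 6381.938 mg ≈ 6382 mg (4 s.f.). Final answer: 6382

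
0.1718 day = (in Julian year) 1 day = 86400 s, so 0.1718 day = 0.1718 * 86400 = 14843.52 s. 1 Julian year = 31557600 s, so 14843.52 s = 14843.52 / 31557600 = 0.00047036277 Julian year ≈ 0.0004704 Julian year (4 s.f.). Final answer: 0.0004704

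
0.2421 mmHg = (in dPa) 322.8. Check: 1 mmHg = 133.32237 Pa, so 0.2421 mmHg = 0.2421 * 133.32237 = 32.277345 Pa. 1 dPa = 0.1 Pa, so 32.277345 Pa = 32.277345 / 0.1 = 322.77345 dPa ≈ 322.8 dPa (4 s.f.).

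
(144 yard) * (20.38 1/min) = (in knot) 1 yard = 0.9144 m, so 144 yard = 144 * 0.9144 = 131.6736 m. 1 1/min = 0.016666667 Hz, so 20.38 1/min = 20.38 * 0.016666667 = 0.33966667 Hz. Combine: 131.6736 m * 0.33966667 Hz = 44.725133 m/s. 1 knot = 0.51444444 m/s, so 44.725133 m/s = 44.725133 / 0.51444444 = 86.938703 knot ≈ 86.94 knot (4 s.f.). Final answer: 86.94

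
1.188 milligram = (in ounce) 4.191e-05. Check: 1 milligram = 1e-06 kg, so 1.188 milligram = 1.188 * 1e-06 = 1.188e-06 kg. 1 ounce = 0.028349523 kg, so 1.188e-06 kg = 1.188e-06 / 0.028349523 = 4.1905467e-05 ounce ≈ 4.191e-05 ounce (4 s.f.).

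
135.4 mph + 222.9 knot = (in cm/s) 1.752e+04. Check: 1 mph = 0.44704 m/s, so 135.4 mph = 135.4 * 0.44704 = 60.529216 m/s. 1 knot = 0.51444444 m/s, so 222.9 knot = 222.9 * 0.51444444 = 114.66967 m/s. Sum: 60.529216 + 114.66967 = 175.19888 m/s. 1 cm/s = 0.01 m/s, so 175.19888 m/s = 175.19888 / 0.01 = 17519.888 cm/s ≈ 1.752e+04 cm/s (4 s.f.).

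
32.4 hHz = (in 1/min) 1 hHz = 100 Hz, so 32.4 hHz = 32.4 * 100 = 3240 Hz. 1 1/min = 0.016666667 Hz, so 3240 Hz = 3240 / 0.016666667 = 194400 1/min ≈ 1.944e+05 1/min (4 s.f.). Final answer: 1.944e+05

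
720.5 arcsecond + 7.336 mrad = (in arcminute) 1 arcsecond = 4.8481368e-06 rad, so 720.5 arcsecond = 720.5 * 4.8481368e-06 = 0.0034930826 rad. 1 mrad = 0.001 rad, so 7.336 mrad = 7.336 * 0.001 = 0.007336 rad. Sum: 0.0034930826 + 0.007336 = 0.010829083 rad. 1 arcminute = 0.00029088821 rad, so 0.010829083 rad = 0.010829083 / 0.00029088821 = 37.227644 arcminute ≈ 37.23 arcminute (4 s.f.). Final answer: 37.23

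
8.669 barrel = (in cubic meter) 1.378. Check: 1 barrel = 0.15898729 m^3, so 8.669 barrel = 8.669 * 0.15898729 = 1.3782609 m^3. 1.3782609 m^3 = 1.3782609 cubic meter ≈ 1.378 cubic meter (4 s.f.).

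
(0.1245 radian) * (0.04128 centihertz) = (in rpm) 0.1245 radian = 0.1245 rad. 1 centihertz = 0.01 Hz, so 0.04128 centihertz = 0.04128 * 0.01 = 0.0004128 Hz. Combine: 0.1245 rad * 0.0004128 Hz = 5.13936e-05 rad/s. 1 rpm = 0.10471976 rad/s, so 5.13936e-05 rad/s = 5.13936e-05 / 0.10471976 = 0.00049077273 rpm ≈ 0.0004908 rpm (4 s.f.). Final answer: 0.0004908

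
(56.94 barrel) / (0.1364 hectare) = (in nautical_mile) 3.584e-06. Check: 1 barrel = 0.15898729 m^3, so 56.94 barrel = 56.94 * 0.15898729 = 9.0527366 m^3. 1 hectare = 10000 m^2, so 0.1364 hectare = 0.1364 * 10000 = 1364 m^2. Combine: 9.0527366 m^3 / 1364 m^2 = 0.0066369036 m. 1 nautical_mile = 1852 m, so 0.0066369036 m = 0.0066369036 / 1852 = 3.5836413e-06 nautical_mile ≈ 3.584e-06 nautical_mile (4 s.f.).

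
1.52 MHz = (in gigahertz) 0.00152. Check: 1 MHz = 1000000 Hz, so 1.52 MHz = 1.52 * 1000000 = 1520000 Hz. 1 gigahertz = 1e+09 Hz, so 1520000 Hz = 1520000 / 1e+09 = 0.00152 gigahertz.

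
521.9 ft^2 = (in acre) 0.01198. Check: 1 ft^2 = 0.09290304 m^2, so 521.9 ft^2 = 521.9 * 0.09290304 = 48.486097 m^2. 1 acre = 4046.8564 m^2, so 48.486097 m^2 = 48.486097 / 4046.8564 = 0.011981175 acre ≈ 0.01198 acre (4 s.f.).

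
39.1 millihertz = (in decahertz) 1 millihertz = 0.001 Hz, so 39.1 millihertz = 39.1 * 0.001 = 0.0391 Hz. 1 decahertz = 10 Hz, so 0.0391 Hz = 0.0391 / 10 = 0.00391 decahertz. Final answer: 0.00391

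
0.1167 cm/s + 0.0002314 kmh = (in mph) 1 cm/s = 0.01 m/s, so 0.1167 cm/s = 0.1167 * 0.01 = 0.001167 m/s. 1 kmh = 0.27777778 m/s, so 0.0002314 kmh = 0.0002314 * 0.27777778 = 6.4277778e-05 m/s. Sum: 0.001167 + 6.4277778e-05 = 0.0012312778 m/s. 1 mph = 0.44704 m/s, so 0.0012312778 m/s = 0.0012312778 / 0.44704 = 0.0027542899 mph ≈ 0.002754 mph (4 s.f.). Final answer: 0.002754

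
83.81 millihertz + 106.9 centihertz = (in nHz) 1 millihertz = 0.001 Hz, so 83.81 millihertz = 83.81 * 0.001 = 0.08381 Hz. 1 centihertz = 0.01 Hz, so 106.9 centihertz = 106.9 * 0.01 = 1.069 Hz. Sum: 0.08381 + 1.069 = 1.15281 Hz. 1 nHz = 1e-09 Hz, so 1.15281 Hz = 1.15281 / 1e-09 = 1.15281e+09 nHz ≈ 1.153e+09 nHz (4 s.f.). Final answer: 1.153e+09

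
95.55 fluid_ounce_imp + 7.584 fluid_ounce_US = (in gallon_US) 1 fluid_ounce_imp = 2.8413063e-05 m^3, so 95.55 fluid_ounce_imp = 95.55 * 2.8413063e-05 = 0.0027148681 m^3. 1 fluid_ounce_US = 2.957353e-05 m^3, so 7.584 fluid_ounce_US = 7.584 * 2.957353e-05 = 0.00022428565 m^3. Sum: 0.0027148681 + 0.00022428565 = 0.0029391538 m^3. 1 gallon_US = 0.0037854118 m^3, so 0.0029391538 m^3 = 0.0029391538 / 0.0037854118 = 0.77644228 gallon_US ≈ 0.7764 gallon_US (4 s.f.). Final answer: 0.7764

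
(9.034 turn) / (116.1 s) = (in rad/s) 1 turn = 6.2831853 rad, so 9.034 turn = 9.034 * 6.2831853 = 56.762296 rad. 116.1 s is already in s. Combine: 56.762296 rad / 116.1 s = 0.48890867 rad/s. Result: 0.48890867 rad/s ≈ 0.4889 rad/s (4 s.f.). Final answer: 0.4889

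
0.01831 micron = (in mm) 1 micron = 1e-06 m, so 0.01831 micron = 0.01831 * 1e-06 = 1.831e-08 m. 1 mm = 0.001 m, so 1.831e-08 m = 1.831e-08 / 0.001 = 1.831e-05 mm. Final answer: 1.831e-05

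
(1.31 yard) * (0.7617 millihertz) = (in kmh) 0.003285. Check: 1 yard = 0.9144 m, so 1.31 yard = 1.31 * 0.9144 = 1.197864 m. 1 millihertz = 0.001 Hz, so 0.7617 millihertz = 0.7617 * 0.001 = 0.0007617 Hz. Combine: 1.197864 m * 0.0007617 Hz = 0.00091241301 m/s. 1 kmh = 0.27777778 m/s, so 0.00091241301 m/s = 0.00091241301 / 0.27777778 = 0.0032846868 kmh ≈ 0.003285 kmh (4 s.f.).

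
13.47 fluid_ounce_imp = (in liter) 0.3827. Check: 1 fluid_ounce_imp = 2.8413063e-05 m^3, so 13.47 fluid_ounce_imp = 13.47 * 2.8413063e-05 = 0.00038272395 m^3. 1 liter = 0.001 m^3, so 0.00038272395 m^3 = 0.00038272395 / 0.001 = 0.38272395 liter ≈ 0.3827 liter (4 s.f.).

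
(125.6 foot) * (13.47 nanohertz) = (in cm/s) 1 foot = 0.3048 m, so 125.6 foot = 125.6 * 0.3048 = 38.28288 m. 1 nanohertz = 1e-09 Hz, so 13.47 nanohertz = 13.47 * 1e-09 = 1.347e-08 Hz. Combine: 38.28288 m * 1.347e-08 Hz = 5.1567039e-07 m/s. 1 cm/s = 0.01 m/s, so 5.1567039e-07 m/s = 5.1567039e-07 / 0.01 = 5.1567039e-05 cm/s ≈ 5.157e-05 cm/s (4 s.f.). Final answer: 5.157e-05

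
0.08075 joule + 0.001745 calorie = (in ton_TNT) 2.104e-11. Check: 0.08075 joule = 0.08075 J. 1 calorie = 4.184 J, so 0.001745 calorie = 0.001745 * 4.184 = 0.00730108 J. Sum: 0.08075 + 0.00730108 = 0.08805108 J. 1 ton_TNT = 4.184e+09 J, so 0.08805108 J = 0.08805108 / 4.184e+09 = 2.1044713e-11 ton_TNT ≈ 2.104e-11 ton_TNT (4 s.f.).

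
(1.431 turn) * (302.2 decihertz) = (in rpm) 2595. Check: 1 turn = 6.2831853 rad, so 1.431 turn = 1.431 * 6.2831853 = 8.9912382 rad. 1 decihertz = 0.1 Hz, so 302.2 decihertz = 302.2 * 0.1 = 30.22 Hz. Combine: 8.9912382 rad * 30.22 Hz = 271.71522 rad/s. 1 rpm = 0.10471976 rad/s, so 271.71522 rad/s = 271.71522 / 0.10471976 = 2594.6892 rpm ≈ 2595 rpm (4 s.f.).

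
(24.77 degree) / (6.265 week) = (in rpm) 1.09e-06. Check: 1 degree = 0.017453293 rad, so 24.77 degree = 24.77 * 0.017453293 = 0.43231806 rad. 1 week = 604800 s, so 6.265 week = 6.265 * 604800 = 3789072 s. Combine: 0.43231806 rad / 3789072 s = 1.1409603e-07 rad/s. 1 rpm = 0.10471976 rad/s, so 1.1409603e-07 rad/s = 1.1409603e-07 / 0.10471976 = 1.0895368e-06 rpm ≈ 1.09e-06 rpm (4 s.f.).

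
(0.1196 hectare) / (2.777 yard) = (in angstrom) 1 hectare = 10000 m^2, so 0.1196 hectare = 0.1196 * 10000 = 1196 m^2. 1 yard = 0.9144 m, so 2.777 yard = 2.777 * 0.9144 = 2.5392888 m. Combine: 1196 m^2 / 2.5392888 m = 470.99802 m. 1 angstrom = 1e-10 m, so 470.99802 m = 470.99802 / 1e-10 = 4.7099802e+12 angstrom ≈ 4.71e+12 angstrom (4 s.f.). Final answer: 4.71e+12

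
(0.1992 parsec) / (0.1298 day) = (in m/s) 5.481e+11. Check: 1 parsec = 3.0856776e+16 m, so 0.1992 parsec = 0.1992 * 3.0856776e+16 = 6.1466697e+15 m. 1 day = 86400 s, so 0.1298 day = 0.1298 * 86400 = 11214.72 s. Combine: 6.1466697e+15 m / 11214.72 s = 5.4808945e+11 m/s. Result: 5.4808945e+11 m/s ≈ 5.481e+11 m/s (4 s.f.).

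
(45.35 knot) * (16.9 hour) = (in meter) 1 knot = 0.51444444 m/s, so 45.35 knot = 45.35 * 0.51444444 = 23.330056 m/s. 1 hour = 3600 s, so 16.9 hour = 16.9 * 3600 = 60840 s. Combine: 23.330056 m/s * 60840 s = 1419400.6 m. 1419400.6 m = 1419400.6 meter ≈ 1.419e+06 meter (4 s.f.). Final answer: 1.419e+06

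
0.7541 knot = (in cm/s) 1 knot = 0.51444444 m/s, so 0.7541 knot = 0.7541 * 0.51444444 = 0.38794256 m/s. 1 cm/s = 0.01 m/s, so 0.38794256 m/s = 0.38794256 / 0.01 = 38.794256 cm/s ≈ 38.79 cm/s (4 s.f.). Final answer: 38.79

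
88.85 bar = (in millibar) 8.885e+04. Check: 1 bar = 100000 Pa, so 88.85 bar = 88.85 * 100000 = 8885000 Pa. 1 millibar = 100 Pa, so 8885000 Pa = 8885000 / 100 = 88850 millibar ≈ 8.885e+04 millibar (4 s.f.).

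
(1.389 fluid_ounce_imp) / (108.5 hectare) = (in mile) 1 fluid_ounce_imp = 2.8413063e-05 m^3, so 1.389 fluid_ounce_imp = 1.389 * 2.8413063e-05 = 3.9465744e-05 m^3. 1 hectare = 10000 m^2, so 108.5 hectare = 108.5 * 10000 = 1085000 m^2. Combine: 3.9465744e-05 m^3 / 1085000 m^2 = 3.6373957e-11 m. 1 mile = 1609.344 m, so 3.6373957e-11 m = 3.6373957e-11 / 1609.344 = 2.2601729e-14 mile ≈ 2.26e-14 mile (4 s.f.). Final answer: 2.26e-14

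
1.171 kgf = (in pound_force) 1 kgf = 9.80665 N, so 1.171 kgf = 1.171 * 9.80665 = 11.483587 N. 1 pound_force = 4.4482216 N, so 11.483587 N = 11.483587 / 4.4482216 = 2.5816131 pound_force ≈ 2.582 pound_force (4 s.f.). Final answer: 2.582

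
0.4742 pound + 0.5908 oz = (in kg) 1 pound = 0.45359237 kg, so 0.4742 pound = 0.4742 * 0.45359237 = 0.2150935 kg. 1 oz = 0.028349523 kg, so 0.5908 oz = 0.5908 * 0.028349523 = 0.016748898 kg. Sum: 0.2150935 + 0.016748898 = 0.2318424 kg. Result: 0.2318424 kg ≈ 0.2318 kg (4 s.f.). Final answer: 0.2318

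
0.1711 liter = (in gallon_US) 0.0452. Check: 1 liter = 0.001 m^3, so 0.1711 liter = 0.1711 * 0.001 = 0.0001711 m^3. 1 gallon_US = 0.0037854118 m^3, so 0.0001711 m^3 = 0.0001711 / 0.0037854118 = 0.045199838 gallon_US ≈ 0.0452 gallon_US (4 s.f.).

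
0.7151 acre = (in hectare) 1 acre = 4046.8564 m^2, so 0.7151 acre = 0.7151 * 4046.8564 = 2893.907 m^2. 1 hectare = 10000 m^2, so 2893.907 m^2 = 2893.907 / 10000 = 0.2893907 hectare ≈ 0.2894 hectare (4 s.f.). Final answer: 0.2894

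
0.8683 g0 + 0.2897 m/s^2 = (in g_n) 0.8978. Check: 1 g0 = 9.80665 m/s^2, so 0.8683 g0 = 0.8683 * 9.80665 = 8.5151142 m/s^2. 0.2897 m/s^2 is already in m/s^2. Sum: 8.5151142 + 0.2897 = 8.8048142 m/s^2. 1 g_n = 9.80665 m/s^2, so 8.8048142 m/s^2 = 8.8048142 / 9.80665 = 0.89784118 g_n ≈ 0.8978 g_n (4 s.f.).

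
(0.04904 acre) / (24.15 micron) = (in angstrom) 1 acre = 4046.8564 m^2, so 0.04904 acre = 0.04904 * 4046.8564 = 198.45784 m^2. 1 micron = 1e-06 m, so 24.15 micron = 24.15 * 1e-06 = 2.415e-05 m. Combine: 198.45784 m^2 / 2.415e-05 m = 8217715.9 m. 1 angstrom = 1e-10 m, so 8217715.9 m = 8217715.9 / 1e-10 = 8.2177159e+16 angstrom ≈ 8.218e+16 angstrom (4 s.f.). Final answer: 8.218e+16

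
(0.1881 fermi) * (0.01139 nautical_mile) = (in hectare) 1 fermi = 1e-15 m, so 0.1881 fermi = 0.1881 * 1e-15 = 1.881e-16 m. 1 nautical_mile = 1852 m, so 0.01139 nautical_mile = 0.01139 * 1852 = 21.09428 m. Combine: 1.881e-16 m * 21.09428 m = 3.9678341e-15 m^2. 1 hectare = 10000 m^2, so 3.9678341e-15 m^2 = 3.9678341e-15 / 10000 = 3.9678341e-19 hectare ≈ 3.968e-19 hectare (4 s.f.). Final answer: 3.968e-19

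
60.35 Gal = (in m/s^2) 1 Gal = 0.01 m/s^2, so 60.35 Gal = 60.35 * 0.01 = 0.6035 m/s^2. Result: 0.6035 m/s^2. Final answer: 0.6035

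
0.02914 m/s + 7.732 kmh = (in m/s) 0.02914 m/s is already in m/s. 1 kmh = 0.27777778 m/s, so 7.732 kmh = 7.732 * 0.27777778 = 2.1477778 m/s. Sum: 0.02914 + 2.1477778 = 2.1769178 m/s. Result: 2.1769178 m/s ≈ 2.177 m/s (4 s.f.). Final answer: 2.177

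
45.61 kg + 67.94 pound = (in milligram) 7.643e+07. Check: 45.61 kg is already in kg. 1 pound = 0.45359237 kg, so 67.94 pound = 67.94 * 0.45359237 = 30.817066 kg. Sum: 45.61 + 30.817066 = 76.427066 kg. 1 milligram = 1e-06 kg, so 76.427066 kg = 76.427066 / 1e-06 = 76427066 milligram ≈ 7.643e+07 milligram (4 s.f.).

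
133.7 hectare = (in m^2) 1 hectare = 10000 m^2, so 133.7 hectare = 133.7 * 10000 = 1337000 m^2. Result: 1337000 m^2 ≈ 1.337e+06 m^2 (4 s.f.). Final answer: 1.337e+06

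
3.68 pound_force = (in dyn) 1 pound_force = 4.4482216 N, so 3.68 pound_force = 3.68 * 4.4482216 = 16.369456 N. 1 dyn = 1e-05 N, so 16.369456 N = 16.369456 / 1e-05 = 1636945.6 dyn ≈ 1.637e+06 dyn (4 s.f.). Final answer: 1.637e+06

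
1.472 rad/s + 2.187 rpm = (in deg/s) 1.472 rad/s is already in rad/s. 1 rpm = 0.10471976 rad/s, so 2.187 rpm = 2.187 * 0.10471976 = 0.2290221 rad/s. Sum: 1.472 + 0.2290221 = 1.7010221 rad/s. 1 deg/s = 0.017453293 rad/s, so 1.7010221 rad/s = 1.7010221 / 0.017453293 = 97.461387 deg/s ≈ 97.46 deg/s (4 s.f.). Final answer: 97.46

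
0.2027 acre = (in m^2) 1 acre = 4046.8564 m^2, so 0.2027 acre = 0.2027 * 4046.8564 = 820.2978 m^2. Result: 820.2978 m^2 ≈ 820.3 m^2 (4 s.f.). Final answer: 820.3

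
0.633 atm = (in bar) 0.6414. Check: 1 atm = 101325 Pa, so 0.633 atm = 0.633 * 101325 = 64138.725 Pa. 1 bar = 100000 Pa, so 64138.725 Pa = 64138.725 / 100000 = 0.64138725 bar ≈ 0.6414 bar (4 s.f.).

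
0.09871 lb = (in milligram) 4.477e+04. Check: 1 lb = 0.45359237 kg, so 0.09871 lb = 0.09871 * 0.45359237 = 0.044774103 kg. 1 milligram = 1e-06 kg, so 0.044774103 kg = 0.044774103 / 1e-06 = 44774.103 milligram ≈ 4.477e+04 milligram (4 s.f.).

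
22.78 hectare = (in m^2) 2.278e+05. Check: 1 hectare = 10000 m^2, so 22.78 hectare = 22.78 * 10000 = 227800 m^2. Result: 227800 m^2 ≈ 2.278e+05 m^2 (4 s.f.).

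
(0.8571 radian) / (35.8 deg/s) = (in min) 0.02286. Check: 0.8571 radian = 0.8571 rad. 1 deg/s = 0.017453293 rad/s, so 35.8 deg/s = 35.8 * 0.017453293 = 0.62482787 rad/s. Combine: 0.8571 rad / 0.62482787 rad/s = 1.3717378 s. 1 min = 60 s, so 1.3717378 s = 1.3717378 / 60 = 0.022862296 min ≈ 0.02286 min (4 s.f.).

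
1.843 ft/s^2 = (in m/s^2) 1 ft/s^2 = 0.3048 m/s^2, so 1.843 ft/s^2 = 1.843 * 0.3048 = 0.5617464 m/s^2. Result: 0.5617464 m/s^2 ≈ 0.5617 m/s^2 (4 s.f.). Final answer: 0.5617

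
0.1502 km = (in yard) 164.3. Check: 1 km = 1000 m, so 0.1502 km = 0.1502 * 1000 = 150.2 m. 1 yard = 0.9144 m, so 150.2 m = 150.2 / 0.9144 = 164.26072 yard ≈ 164.3 yard (4 s.f.).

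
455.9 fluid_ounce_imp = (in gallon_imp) 1 fluid_ounce_imp = 2.8413063e-05 m^3, so 455.9 fluid_ounce_imp = 455.9 * 2.8413063e-05 = 0.012953515 m^3. 1 gallon_imp = 0.00454609 m^3, so 0.012953515 m^3 = 0.012953515 / 0.00454609 = 2.849375 gallon_imp ≈ 2.849 gallon_imp (4 s.f.). Final answer: 2.849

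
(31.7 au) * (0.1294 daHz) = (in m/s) 1 au = 1.4959787e+11 m, so 31.7 au = 31.7 * 1.4959787e+11 = 4.7422525e+12 m. 1 daHz = 10 Hz, so 0.1294 daHz = 0.1294 * 10 = 1.294 Hz. Combine: 4.7422525e+12 m * 1.294 Hz = 6.1364747e+12 m/s. Result: 6.1364747e+12 m/s ≈ 6.136e+12 m/s (4 s.f.). Final answer: 6.136e+12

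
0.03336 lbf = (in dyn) 1 lbf = 4.4482216 N, so 0.03336 lbf = 0.03336 * 4.4482216 = 0.14839267 N. 1 dyn = 1e-05 N, so 0.14839267 N = 0.14839267 / 1e-05 = 14839.267 dyn ≈ 1.484e+04 dyn (4 s.f.). Final answer: 1.484e+04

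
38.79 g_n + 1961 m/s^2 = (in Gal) 2.341e+05. Check: 1 g_n = 9.80665 m/s^2, so 38.79 g_n = 38.79 * 9.80665 = 380.39995 m/s^2. 1961 m/s^2 is already in m/s^2. Sum: 380.39995 + 1961 = 2341.4 m/s^2. 1 Gal = 0.01 m/s^2, so 2341.4 m/s^2 = 2341.4 / 0.01 = 234140 Gal ≈ 2.341e+05 Gal (4 s.f.).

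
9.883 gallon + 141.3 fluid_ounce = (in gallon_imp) 1 gallon = 0.0037854118 m^3, so 9.883 gallon = 9.883 * 0.0037854118 = 0.037411225 m^3. 1 fluid_ounce = 2.957353e-05 m^3, so 141.3 fluid_ounce = 141.3 * 2.957353e-05 = 0.0041787397 m^3. Sum: 0.037411225 + 0.0041787397 = 0.041589964 m^3. 1 gallon_imp = 0.00454609 m^3, so 0.041589964 m^3 = 0.041589964 / 0.00454609 = 9.1485132 gallon_imp ≈ 9.149 gallon_imp (4 s.f.). Final answer: 9.149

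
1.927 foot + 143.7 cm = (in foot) 6.642. Check: 1 foot = 0.3048 m, so 1.927 foot = 1.927 * 0.3048 = 0.5873496 m. 1 cm = 0.01 m, so 143.7 cm = 143.7 * 0.01 = 1.437 m. Sum: 0.5873496 + 1.437 = 2.0243496 m. 1 foot = 0.3048 m, so 2.0243496 m = 2.0243496 / 0.3048 = 6.6415669 foot ≈ 6.642 foot (4 s.f.).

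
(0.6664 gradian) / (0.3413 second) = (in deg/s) 1.757. Check: 1 gradian = 0.015707963 rad, so 0.6664 gradian = 0.6664 * 0.015707963 = 0.010467787 rad. 0.3413 second = 0.3413 s. Combine: 0.010467787 rad / 0.3413 s = 0.030670339 rad/s. 1 deg/s = 0.017453293 rad/s, so 0.030670339 rad/s = 0.030670339 / 0.017453293 = 1.757281 deg/s ≈ 1.757 deg/s (4 s.f.).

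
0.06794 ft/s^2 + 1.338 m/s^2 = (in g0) 1 ft/s^2 = 0.3048 m/s^2, so 0.06794 ft/s^2 = 0.06794 * 0.3048 = 0.020708112 m/s^2. 1.338 m/s^2 is already in m/s^2. Sum: 0.020708112 + 1.338 = 1.3587081 m/s^2. 1 g0 = 9.80665 m/s^2, so 1.3587081 m/s^2 = 1.3587081 / 9.80665 = 0.13854967 g0 ≈ 0.1385 g0 (4 s.f.). Final answer: 0.1385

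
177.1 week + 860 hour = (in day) 1276. Check: 1 week = 604800 s, so 177.1 week = 177.1 * 604800 = 1.0711008e+08 s. 1 hour = 3600 s, so 860 hour = 860 * 3600 = 3096000 s. Sum: 1.0711008e+08 + 3096000 = 1.1020608e+08 s. 1 day = 86400 s, so 1.1020608e+08 s = 1.1020608e+08 / 86400 = 1275.5333 day ≈ 1276 day (4 s.f.).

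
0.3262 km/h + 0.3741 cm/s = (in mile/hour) 0.2111. Check: 1 km/h = 0.27777778 m/s, so 0.3262 km/h = 0.3262 * 0.27777778 = 0.090611111 m/s. 1 cm/s = 0.01 m/s, so 0.3741 cm/s = 0.3741 * 0.01 = 0.003741 m/s. Sum: 0.090611111 + 0.003741 = 0.094352111 m/s. 1 mile/hour = 0.44704 m/s, so 0.094352111 m/s = 0.094352111 / 0.44704 = 0.21105966 mile/hour ≈ 0.2111 mile/hour (4 s.f.).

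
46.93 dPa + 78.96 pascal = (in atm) 0.0008256. Check: 1 dPa = 0.1 Pa, so 46.93 dPa = 46.93 * 0.1 = 4.693 Pa. 78.96 pascal = 78.96 Pa. Sum: 4.693 + 78.96 = 83.653 Pa. 1 atm = 101325 Pa, so 83.653 Pa = 83.653 / 101325 = 0.00082559092 atm ≈ 0.0008256 atm (4 s.f.).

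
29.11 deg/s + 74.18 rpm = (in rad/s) 1 deg/s = 0.017453293 rad/s, so 29.11 deg/s = 29.11 * 0.017453293 = 0.50806535 rad/s. 1 rpm = 0.10471976 rad/s, so 74.18 rpm = 74.18 * 0.10471976 = 7.7681114 rad/s. Sum: 0.50806535 + 7.7681114 = 8.2761768 rad/s. Result: 8.2761768 rad/s ≈ 8.276 rad/s (4 s.f.). Final answer: 8.276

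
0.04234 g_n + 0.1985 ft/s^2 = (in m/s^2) 1 g_n = 9.80665 m/s^2, so 0.04234 g_n = 0.04234 * 9.80665 = 0.41521356 m/s^2. 1 ft/s^2 = 0.3048 m/s^2, so 0.1985 ft/s^2 = 0.1985 * 0.3048 = 0.0605028 m/s^2. Sum: 0.41521356 + 0.0605028 = 0.47571636 m/s^2. Result: 0.47571636 m/s^2 ≈ 0.4757 m/s^2 (4 s.f.). Final answer: 0.4757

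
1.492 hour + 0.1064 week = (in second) 1 hour = 3600 s, so 1.492 hour = 1.492 * 3600 = 5371.2 s. 1 week = 604800 s, so 0.1064 week = 0.1064 * 604800 = 64350.72 s. Sum: 5371.2 + 64350.72 = 69721.92 s. 69721.92 s = 69721.92 second ≈ 6.972e+04 second (4 s.f.). Final answer: 6.972e+04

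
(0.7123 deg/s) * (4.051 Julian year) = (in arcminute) 5.464e+09. Check: 1 deg/s = 0.017453293 rad/s, so 0.7123 deg/s = 0.7123 * 0.017453293 = 0.01243198 rad/s. 1 Julian year = 31557600 s, so 4.051 Julian year = 4.051 * 31557600 = 1.2783984e+08 s. Combine: 0.01243198 rad/s * 1.2783984e+08 s = 1589302.3 rad. 1 arcminute = 0.00029088821 rad, so 1589302.3 rad = 1589302.3 / 0.00029088821 = 5.463619e+09 arcminute ≈ 5.464e+09 arcminute (4 s.f.).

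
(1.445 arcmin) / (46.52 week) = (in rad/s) 1.494e-11. Check: 1 arcmin = 0.00029088821 rad, so 1.445 arcmin = 1.445 * 0.00029088821 = 0.00042033346 rad. 1 week = 604800 s, so 46.52 week = 46.52 * 604800 = 28135296 s. Combine: 0.00042033346 rad / 28135296 s = 1.4939721e-11 rad/s. Result: 1.4939721e-11 rad/s ≈ 1.494e-11 rad/s (4 s.f.).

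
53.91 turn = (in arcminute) 1 turn = 6.2831853 rad, so 53.91 turn = 53.91 * 6.2831853 = 338.72652 rad. 1 arcminute = 0.00029088821 rad, so 338.72652 rad = 338.72652 / 0.00029088821 = 1164456 arcminute ≈ 1.164e+06 arcminute (4 s.f.). Final answer: 1.164e+06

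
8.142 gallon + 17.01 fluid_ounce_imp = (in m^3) 1 gallon = 0.0037854118 m^3, so 8.142 gallon = 8.142 * 0.0037854118 = 0.030820823 m^3. 1 fluid_ounce_imp = 2.8413063e-05 m^3, so 17.01 fluid_ounce_imp = 17.01 * 2.8413063e-05 = 0.00048330619 m^3. Sum: 0.030820823 + 0.00048330619 = 0.031304129 m^3. Result: 0.031304129 m^3 ≈ 0.0313 m^3 (4 s.f.). Final answer: 0.0313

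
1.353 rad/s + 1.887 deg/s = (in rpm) 1.353 rad/s is already in rad/s. 1 deg/s = 0.017453293 rad/s, so 1.887 deg/s = 1.887 * 0.017453293 = 0.032934363 rad/s. Sum: 1.353 + 0.032934363 = 1.3859344 rad/s. 1 rpm = 0.10471976 rad/s, so 1.3859344 rad/s = 1.3859344 / 0.10471976 = 13.234698 rpm ≈ 13.23 rpm (4 s.f.). Final answer: 13.23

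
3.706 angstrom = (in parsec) 1.201e-26. Check: 1 angstrom = 1e-10 m, so 3.706 angstrom = 3.706 * 1e-10 = 3.706e-10 m. 1 parsec = 3.0856776e+16 m, so 3.706e-10 m = 3.706e-10 / 3.0856776e+16 = 1.2010328e-26 parsec ≈ 1.201e-26 parsec (4 s.f.).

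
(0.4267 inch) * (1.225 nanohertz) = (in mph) 1 inch = 0.0254 m, so 0.4267 inch = 0.4267 * 0.0254 = 0.01083818 m. 1 nanohertz = 1e-09 Hz, so 1.225 nanohertz = 1.225 * 1e-09 = 1.225e-09 Hz. Combine: 0.01083818 m * 1.225e-09 Hz = 1.3276771e-11 m/s. 1 mph = 0.44704 m/s, so 1.3276771e-11 m/s = 1.3276771e-11 / 0.44704 = 2.969929e-11 mph ≈ 2.97e-11 mph (4 s.f.). Final answer: 2.97e-11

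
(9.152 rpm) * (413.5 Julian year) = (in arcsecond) 1 rpm = 0.10471976 rad/s, so 9.152 rpm = 9.152 * 0.10471976 = 0.9583952 rad/s. 1 Julian year = 31557600 s, so 413.5 Julian year = 413.5 * 31557600 = 1.3049068e+10 s. Combine: 0.9583952 rad/s * 1.3049068e+10 s = 1.2506164e+10 rad. 1 arcsecond = 4.8481368e-06 rad, so 1.2506164e+10 rad = 1.2506164e+10 / 4.8481368e-06 = 2.5795814e+15 arcsecond ≈ 2.58e+15 arcsecond (4 s.f.). Final answer: 2.58e+15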